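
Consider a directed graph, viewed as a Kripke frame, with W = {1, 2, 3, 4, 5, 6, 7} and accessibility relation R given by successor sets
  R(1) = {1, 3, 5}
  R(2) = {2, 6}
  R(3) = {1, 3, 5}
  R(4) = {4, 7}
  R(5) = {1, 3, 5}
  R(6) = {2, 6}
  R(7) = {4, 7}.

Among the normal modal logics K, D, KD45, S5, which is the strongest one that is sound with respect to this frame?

Serial (axiom D): yes — every world has a successor (e.g. 1 R 1).
Euclidean (axiom 5): yes — any two successors of a common world are R-related.
Transitive (axiom 4): yes — every two-step R-path is closed by a direct edge.
Reflexive (axiom T): yes — every world is R-related to itself.
So F validates K, D, KD45, S5. The strongest is S5.

S5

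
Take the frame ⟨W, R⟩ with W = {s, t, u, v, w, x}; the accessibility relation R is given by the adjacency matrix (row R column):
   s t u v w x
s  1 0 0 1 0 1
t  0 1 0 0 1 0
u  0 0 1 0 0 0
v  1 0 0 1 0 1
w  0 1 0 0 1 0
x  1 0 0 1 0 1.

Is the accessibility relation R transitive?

Yes

Transitive: yes — every two-step R-path is closed by a direct edge.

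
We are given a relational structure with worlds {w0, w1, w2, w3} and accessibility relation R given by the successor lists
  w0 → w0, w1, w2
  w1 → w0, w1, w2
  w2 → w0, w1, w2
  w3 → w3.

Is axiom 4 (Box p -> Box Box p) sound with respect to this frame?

Yes

Axiom 4 corresponds to the accessibility relation being transitive.
Transitive: yes — every two-step R-path is closed by a direct edge.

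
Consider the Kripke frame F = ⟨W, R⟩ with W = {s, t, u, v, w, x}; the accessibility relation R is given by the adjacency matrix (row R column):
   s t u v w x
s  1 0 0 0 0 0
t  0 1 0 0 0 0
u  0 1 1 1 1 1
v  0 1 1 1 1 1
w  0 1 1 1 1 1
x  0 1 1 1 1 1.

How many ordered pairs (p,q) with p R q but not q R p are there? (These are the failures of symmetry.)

Enumerating: (u,t), (v,t), (w,t), (x,t).

4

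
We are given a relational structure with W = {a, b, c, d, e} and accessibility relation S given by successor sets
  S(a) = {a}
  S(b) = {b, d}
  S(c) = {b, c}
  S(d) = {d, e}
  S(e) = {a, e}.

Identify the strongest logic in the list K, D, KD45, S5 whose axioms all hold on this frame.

D

Serial (axiom D): yes — every world has a successor (e.g. a S a).
Euclidean (axiom 5): no — b S d and b S b, but not d S b.
Transitive (axiom 4): no — b S d and d S e, but not b S e.
Reflexive (axiom T): yes — every world is S-related to itself.
So F validates K, D; KD45 would additionally require S to be Euclidean and transitive. The strongest is D.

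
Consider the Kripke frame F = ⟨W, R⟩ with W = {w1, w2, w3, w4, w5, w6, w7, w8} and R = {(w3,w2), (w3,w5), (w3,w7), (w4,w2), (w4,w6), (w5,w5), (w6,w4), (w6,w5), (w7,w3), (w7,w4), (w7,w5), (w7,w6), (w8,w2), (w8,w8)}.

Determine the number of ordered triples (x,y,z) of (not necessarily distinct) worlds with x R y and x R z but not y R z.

27

Enumerating: (w3,w2,w2), (w3,w2,w5), (w3,w2,w7), (w3,w5,w2), (w3,w5,w7), (w3,w7,w2), (w3,w7,w7), (w4,w2,w2), (w4,w2,w6), (w4,w6,w2), (w4,w6,w6), (w6,w4,w4), … and 15 more.
Total: 27.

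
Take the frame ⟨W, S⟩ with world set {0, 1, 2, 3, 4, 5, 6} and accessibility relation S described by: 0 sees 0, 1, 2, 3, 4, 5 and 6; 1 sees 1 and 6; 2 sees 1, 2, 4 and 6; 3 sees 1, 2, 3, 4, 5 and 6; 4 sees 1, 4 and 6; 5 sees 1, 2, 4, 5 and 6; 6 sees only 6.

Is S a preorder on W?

Yes

Reflexive: yes — every world is S-related to itself.
Transitive: yes — every two-step S-path is closed by a direct edge.
So S is a preorder.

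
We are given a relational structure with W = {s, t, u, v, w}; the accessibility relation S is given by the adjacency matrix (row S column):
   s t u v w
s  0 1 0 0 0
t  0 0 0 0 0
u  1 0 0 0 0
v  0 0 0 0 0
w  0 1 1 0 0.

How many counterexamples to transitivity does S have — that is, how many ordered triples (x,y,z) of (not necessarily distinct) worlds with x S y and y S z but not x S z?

2

Enumerating: (u,s,t), (w,u,s).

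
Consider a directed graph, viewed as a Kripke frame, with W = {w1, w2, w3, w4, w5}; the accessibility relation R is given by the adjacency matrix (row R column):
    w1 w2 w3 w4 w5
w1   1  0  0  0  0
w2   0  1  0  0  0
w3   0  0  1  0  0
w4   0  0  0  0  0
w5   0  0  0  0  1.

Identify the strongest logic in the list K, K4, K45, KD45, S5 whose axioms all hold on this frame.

K45

Transitive (axiom 4): yes — every two-step R-path is closed by a direct edge.
Euclidean (axiom 5): yes — any two successors of a common world are R-related.
Serial (axiom D): no — w4 has no R-successor.
Reflexive (axiom T): no — w4 is not related to itself.
So F validates K, K4, K45; KD45 would additionally require R to be serial. The strongest is K45.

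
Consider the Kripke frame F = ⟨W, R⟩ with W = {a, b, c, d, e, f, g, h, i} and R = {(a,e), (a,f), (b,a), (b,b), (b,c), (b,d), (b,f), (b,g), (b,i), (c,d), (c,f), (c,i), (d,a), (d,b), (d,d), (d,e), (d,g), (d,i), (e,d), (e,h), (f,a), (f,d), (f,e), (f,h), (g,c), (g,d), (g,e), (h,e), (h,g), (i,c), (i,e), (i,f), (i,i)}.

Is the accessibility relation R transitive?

Transitive: no — a R e and e R d, but not a R d.

No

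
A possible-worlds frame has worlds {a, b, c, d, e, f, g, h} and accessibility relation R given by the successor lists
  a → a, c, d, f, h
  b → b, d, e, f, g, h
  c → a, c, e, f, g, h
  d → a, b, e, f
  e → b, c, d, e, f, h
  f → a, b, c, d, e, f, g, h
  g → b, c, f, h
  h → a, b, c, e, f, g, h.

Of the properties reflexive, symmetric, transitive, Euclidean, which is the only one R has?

symmetric

Reflexive: no — d is not related to itself.
Symmetric: yes — every pair in R has its reverse in R.
Transitive: no — a R c and c R e, but not a R e.
Euclidean: no — a R c and a R d, but not c R d.
Only symmetric holds.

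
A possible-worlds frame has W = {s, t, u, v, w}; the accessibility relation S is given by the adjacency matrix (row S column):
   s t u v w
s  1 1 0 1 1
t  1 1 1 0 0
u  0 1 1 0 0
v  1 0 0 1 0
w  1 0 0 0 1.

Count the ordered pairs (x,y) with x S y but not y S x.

0

S is symmetric; there are no such tuples.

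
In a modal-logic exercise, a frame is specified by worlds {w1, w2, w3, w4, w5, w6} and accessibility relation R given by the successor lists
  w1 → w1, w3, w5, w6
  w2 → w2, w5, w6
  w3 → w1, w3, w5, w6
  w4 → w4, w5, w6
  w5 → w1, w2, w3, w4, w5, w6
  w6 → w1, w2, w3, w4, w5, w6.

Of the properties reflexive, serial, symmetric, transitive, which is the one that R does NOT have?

transitive

Reflexive: yes — every world is R-related to itself.
Serial: yes — every world has a successor (e.g. w1 R w1).
Symmetric: yes — every pair in R has its reverse in R.
Transitive: no — w1 R w5 and w5 R w2, but not w1 R w2.
Only transitive fails.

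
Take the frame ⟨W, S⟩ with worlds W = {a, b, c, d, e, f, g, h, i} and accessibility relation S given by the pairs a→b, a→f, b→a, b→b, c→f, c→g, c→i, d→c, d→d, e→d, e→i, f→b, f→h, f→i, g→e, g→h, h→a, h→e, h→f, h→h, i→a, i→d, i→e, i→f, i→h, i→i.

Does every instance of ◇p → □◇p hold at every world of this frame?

The schema 5 characterises exactly the Euclidean frames.
Euclidean: no — a S b and a S f, but not b S f.

No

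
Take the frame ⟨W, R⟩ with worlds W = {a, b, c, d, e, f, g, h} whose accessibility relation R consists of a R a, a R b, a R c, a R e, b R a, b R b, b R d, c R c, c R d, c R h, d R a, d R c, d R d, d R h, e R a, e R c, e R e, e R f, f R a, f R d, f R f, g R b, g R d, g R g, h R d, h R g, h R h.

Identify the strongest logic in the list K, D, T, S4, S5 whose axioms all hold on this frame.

Serial (axiom D): yes — every world has a successor (e.g. a R a).
Reflexive (axiom T): yes — every world is R-related to itself.
Transitive (axiom 4): no — a R b and b R d, but not a R d.
Euclidean (axiom 5): no — a R b and a R c, but not b R c.
So F validates K, D, T; S4 would additionally require R to be transitive. The strongest is T.

T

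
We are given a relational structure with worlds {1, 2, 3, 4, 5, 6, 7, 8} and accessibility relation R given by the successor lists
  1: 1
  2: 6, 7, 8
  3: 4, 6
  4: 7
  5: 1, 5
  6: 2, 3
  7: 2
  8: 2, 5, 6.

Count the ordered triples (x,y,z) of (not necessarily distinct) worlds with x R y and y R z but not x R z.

Enumerating: (2,6,2), (2,6,3), (2,7,2), (2,8,2), (2,8,5), (3,4,7), (3,6,2), (3,6,3), (4,7,2), (6,2,6), (6,2,7), (6,2,8), … and 9 more.
Total: 21.

21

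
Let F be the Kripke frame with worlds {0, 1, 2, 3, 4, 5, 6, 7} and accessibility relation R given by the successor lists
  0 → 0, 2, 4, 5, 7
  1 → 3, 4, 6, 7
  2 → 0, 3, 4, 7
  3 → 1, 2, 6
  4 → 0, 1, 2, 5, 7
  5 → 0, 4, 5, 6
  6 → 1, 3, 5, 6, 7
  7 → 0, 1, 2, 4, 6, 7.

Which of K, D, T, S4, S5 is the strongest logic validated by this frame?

Serial (axiom D): yes — every world has a successor (e.g. 0 R 0).
Reflexive (axiom T): no — 1 is not related to itself.
Transitive (axiom 4): no — 0 R 2 and 2 R 3, but not 0 R 3.
Euclidean (axiom 5): no — 0 R 2 and 0 R 5, but not 2 R 5.
So F validates K, D; T would additionally require R to be reflexive. The strongest is D.

D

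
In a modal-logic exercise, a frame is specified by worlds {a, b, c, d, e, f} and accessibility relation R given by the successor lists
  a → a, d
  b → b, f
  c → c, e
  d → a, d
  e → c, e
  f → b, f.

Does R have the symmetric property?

Yes

Symmetric: yes — every pair in R has its reverse in R.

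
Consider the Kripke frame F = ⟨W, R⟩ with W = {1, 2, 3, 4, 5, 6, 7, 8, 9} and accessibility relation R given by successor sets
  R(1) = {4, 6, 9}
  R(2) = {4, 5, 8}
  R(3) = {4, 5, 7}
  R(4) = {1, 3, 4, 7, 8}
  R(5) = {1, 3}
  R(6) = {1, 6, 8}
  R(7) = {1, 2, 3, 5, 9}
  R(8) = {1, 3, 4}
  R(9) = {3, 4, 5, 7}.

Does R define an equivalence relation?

Reflexive: no — 1 is not related to itself.
Symmetric: no — 1 R 9 but not 9 R 1.
Transitive: no — 1 R 4 and 4 R 3, but not 1 R 3.
So R is not an equivalence relation.

No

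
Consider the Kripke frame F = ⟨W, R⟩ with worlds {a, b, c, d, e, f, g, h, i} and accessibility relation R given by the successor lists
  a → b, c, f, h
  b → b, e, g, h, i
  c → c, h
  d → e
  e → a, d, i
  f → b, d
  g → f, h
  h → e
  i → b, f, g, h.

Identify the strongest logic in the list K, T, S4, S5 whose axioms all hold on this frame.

K

Reflexive (axiom T): no — a is not related to itself.
Transitive (axiom 4): no — a R b and b R e, but not a R e.
Euclidean (axiom 5): no — a R b and a R c, but not b R c.
So F validates K; T would additionally require R to be reflexive. The strongest is K.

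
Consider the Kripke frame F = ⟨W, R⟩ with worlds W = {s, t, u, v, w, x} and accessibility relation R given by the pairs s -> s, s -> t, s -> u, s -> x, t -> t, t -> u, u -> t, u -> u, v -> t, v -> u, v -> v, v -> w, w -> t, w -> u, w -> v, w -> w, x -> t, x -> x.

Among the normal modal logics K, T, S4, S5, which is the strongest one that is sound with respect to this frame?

T

Reflexive (axiom T): yes — every world is R-related to itself.
Transitive (axiom 4): no — x R t and t R u, but not x R u.
Euclidean (axiom 5): no — s R t and s R x, but not t R x.
So F validates K, T; S4 would additionally require R to be transitive. The strongest is T.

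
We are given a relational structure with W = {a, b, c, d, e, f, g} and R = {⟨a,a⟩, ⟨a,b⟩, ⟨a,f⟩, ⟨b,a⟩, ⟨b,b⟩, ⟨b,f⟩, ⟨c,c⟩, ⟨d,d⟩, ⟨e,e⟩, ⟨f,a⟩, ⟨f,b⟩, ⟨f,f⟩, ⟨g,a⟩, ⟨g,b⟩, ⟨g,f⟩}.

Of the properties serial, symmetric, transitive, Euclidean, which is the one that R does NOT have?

Serial: yes — every world has a successor (e.g. a R a).
Symmetric: no — g R a but not a R g.
Transitive: yes — every two-step R-path is closed by a direct edge.
Euclidean: yes — any two successors of a common world are R-related.
Only symmetric fails.

symmetric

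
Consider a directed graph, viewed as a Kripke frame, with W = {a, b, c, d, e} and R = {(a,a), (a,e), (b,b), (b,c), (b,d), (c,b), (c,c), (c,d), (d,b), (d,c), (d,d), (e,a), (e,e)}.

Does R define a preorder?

Yes

Reflexive: yes — every world is R-related to itself.
Transitive: yes — every two-step R-path is closed by a direct edge.
So R is a preorder.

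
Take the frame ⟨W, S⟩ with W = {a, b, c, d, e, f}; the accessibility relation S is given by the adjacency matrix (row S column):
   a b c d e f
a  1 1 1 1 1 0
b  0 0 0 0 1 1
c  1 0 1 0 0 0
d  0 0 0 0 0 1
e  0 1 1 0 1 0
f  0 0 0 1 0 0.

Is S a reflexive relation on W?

Reflexive: no — b is not related to itself.

No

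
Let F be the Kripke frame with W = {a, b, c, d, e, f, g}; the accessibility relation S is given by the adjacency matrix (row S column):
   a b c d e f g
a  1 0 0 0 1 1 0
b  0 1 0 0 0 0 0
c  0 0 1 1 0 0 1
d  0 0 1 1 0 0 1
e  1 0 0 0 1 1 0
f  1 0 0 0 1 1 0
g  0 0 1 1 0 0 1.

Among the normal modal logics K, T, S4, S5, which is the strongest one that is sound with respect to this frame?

S5

Reflexive (axiom T): yes — every world is S-related to itself.
Transitive (axiom 4): yes — every two-step S-path is closed by a direct edge.
Euclidean (axiom 5): yes — any two successors of a common world are S-related.
So F validates K, T, S4, S5. The strongest is S5.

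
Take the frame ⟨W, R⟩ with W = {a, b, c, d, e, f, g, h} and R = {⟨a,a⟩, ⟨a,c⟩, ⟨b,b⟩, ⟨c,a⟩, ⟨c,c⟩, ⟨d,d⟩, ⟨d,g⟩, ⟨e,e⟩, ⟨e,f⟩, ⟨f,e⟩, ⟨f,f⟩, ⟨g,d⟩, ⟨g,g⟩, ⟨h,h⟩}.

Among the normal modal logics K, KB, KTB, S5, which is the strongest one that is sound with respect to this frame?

S5

Symmetric (axiom B): yes — every pair in R has its reverse in R.
Reflexive (axiom T): yes — every world is R-related to itself.
Euclidean (axiom 5): yes — any two successors of a common world are R-related.
So F validates K, KB, KTB, S5. The strongest is S5.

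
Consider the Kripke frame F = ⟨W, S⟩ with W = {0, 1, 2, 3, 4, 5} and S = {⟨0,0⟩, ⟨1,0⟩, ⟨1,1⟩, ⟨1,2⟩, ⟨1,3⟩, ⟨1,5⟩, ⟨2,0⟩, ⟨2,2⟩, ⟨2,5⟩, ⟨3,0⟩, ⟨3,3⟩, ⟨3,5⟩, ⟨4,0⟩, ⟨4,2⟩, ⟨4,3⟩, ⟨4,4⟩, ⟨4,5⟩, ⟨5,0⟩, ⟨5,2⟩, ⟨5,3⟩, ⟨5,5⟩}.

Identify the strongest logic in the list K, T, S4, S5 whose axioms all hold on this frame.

Reflexive (axiom T): yes — every world is S-related to itself.
Transitive (axiom 4): no — 2 S 5 and 5 S 3, but not 2 S 3.
Euclidean (axiom 5): no — 1 S 0 and 1 S 2, but not 0 S 2.
So F validates K, T; S4 would additionally require S to be transitive. The strongest is T.

T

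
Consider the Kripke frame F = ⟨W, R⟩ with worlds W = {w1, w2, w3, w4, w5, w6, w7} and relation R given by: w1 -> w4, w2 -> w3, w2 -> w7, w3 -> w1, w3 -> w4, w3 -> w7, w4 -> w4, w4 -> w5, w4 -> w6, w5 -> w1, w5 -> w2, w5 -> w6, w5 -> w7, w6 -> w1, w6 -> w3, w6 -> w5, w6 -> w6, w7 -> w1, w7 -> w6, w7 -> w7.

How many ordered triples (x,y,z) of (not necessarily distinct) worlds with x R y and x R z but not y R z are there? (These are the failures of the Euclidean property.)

33

Enumerating: (w2,w3,w3), (w2,w7,w3), (w3,w1,w1), (w3,w1,w7), (w3,w4,w1), (w3,w4,w7), (w3,w7,w4), (w4,w5,w4), (w4,w5,w5), (w4,w6,w4), (w5,w1,w1), (w5,w1,w2), … and 21 more.
Total: 33.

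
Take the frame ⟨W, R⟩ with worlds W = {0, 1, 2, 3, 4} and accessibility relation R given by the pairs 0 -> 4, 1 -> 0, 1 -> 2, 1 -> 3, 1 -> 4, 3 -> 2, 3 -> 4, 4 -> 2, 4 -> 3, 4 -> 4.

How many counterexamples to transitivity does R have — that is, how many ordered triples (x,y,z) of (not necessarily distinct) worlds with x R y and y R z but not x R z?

3

Enumerating: (0,4,2), (0,4,3), (3,4,3).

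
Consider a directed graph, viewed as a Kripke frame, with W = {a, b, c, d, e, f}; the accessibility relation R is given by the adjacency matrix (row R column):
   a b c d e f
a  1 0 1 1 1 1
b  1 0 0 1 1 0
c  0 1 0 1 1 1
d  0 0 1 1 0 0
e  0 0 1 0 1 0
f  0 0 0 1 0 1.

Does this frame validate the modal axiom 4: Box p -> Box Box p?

The schema 4 characterises exactly the transitive frames.
Transitive: no — a R c and c R b, but not a R b.

No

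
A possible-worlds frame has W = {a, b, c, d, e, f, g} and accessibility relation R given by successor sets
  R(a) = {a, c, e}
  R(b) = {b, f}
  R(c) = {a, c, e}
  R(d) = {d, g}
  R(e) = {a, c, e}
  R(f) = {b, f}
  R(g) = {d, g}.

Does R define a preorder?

Reflexive: yes — every world is R-related to itself.
Transitive: yes — every two-step R-path is closed by a direct edge.
So R is a preorder.

Yes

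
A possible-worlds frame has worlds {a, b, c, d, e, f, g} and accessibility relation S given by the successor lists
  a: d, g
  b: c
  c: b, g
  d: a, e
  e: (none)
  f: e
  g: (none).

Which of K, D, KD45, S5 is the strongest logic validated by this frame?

K

Serial (axiom D): no — e has no S-successor.
Euclidean (axiom 5): no — a S d and a S g, but not d S g.
Transitive (axiom 4): no — a S d and d S e, but not a S e.
Reflexive (axiom T): no — a is not related to itself.
So F validates K; D would additionally require S to be serial. The strongest is K.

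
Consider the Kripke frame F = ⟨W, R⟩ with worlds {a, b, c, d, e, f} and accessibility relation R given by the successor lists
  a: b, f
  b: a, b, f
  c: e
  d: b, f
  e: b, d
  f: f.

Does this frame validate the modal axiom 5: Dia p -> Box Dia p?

No

The schema 5 characterises exactly the Euclidean frames.
Euclidean: no — a R f and a R b, but not f R b.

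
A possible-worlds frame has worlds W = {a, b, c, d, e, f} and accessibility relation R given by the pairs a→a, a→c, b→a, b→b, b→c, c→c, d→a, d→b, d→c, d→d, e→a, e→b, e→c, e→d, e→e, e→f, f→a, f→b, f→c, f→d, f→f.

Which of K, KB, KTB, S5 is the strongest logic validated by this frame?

Symmetric (axiom B): no — a R c but not c R a.
Reflexive (axiom T): yes — every world is R-related to itself.
Euclidean (axiom 5): no — b R c and b R a, but not c R a.
So F validates K; KB would additionally require R to be symmetric. The strongest is K.

K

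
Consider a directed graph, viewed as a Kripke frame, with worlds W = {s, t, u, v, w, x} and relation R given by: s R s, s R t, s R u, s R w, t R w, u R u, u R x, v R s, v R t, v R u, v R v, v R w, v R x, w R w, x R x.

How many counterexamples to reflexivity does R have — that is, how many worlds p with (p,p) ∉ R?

1

Enumerating: t.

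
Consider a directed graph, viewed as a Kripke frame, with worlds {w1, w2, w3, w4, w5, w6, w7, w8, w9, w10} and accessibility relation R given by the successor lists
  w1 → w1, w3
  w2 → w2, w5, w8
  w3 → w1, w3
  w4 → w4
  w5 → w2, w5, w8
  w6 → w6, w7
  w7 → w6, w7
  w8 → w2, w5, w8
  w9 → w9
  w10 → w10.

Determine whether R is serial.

Yes

Serial: yes — every world has a successor (e.g. w1 R w1).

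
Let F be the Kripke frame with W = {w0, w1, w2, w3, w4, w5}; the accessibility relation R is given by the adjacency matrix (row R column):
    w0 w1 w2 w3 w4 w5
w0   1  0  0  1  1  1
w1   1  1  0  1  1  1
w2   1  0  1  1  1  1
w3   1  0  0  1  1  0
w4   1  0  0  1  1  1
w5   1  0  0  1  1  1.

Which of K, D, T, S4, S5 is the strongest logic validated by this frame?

Serial (axiom D): yes — every world has a successor (e.g. w0 R w0).
Reflexive (axiom T): yes — every world is R-related to itself.
Transitive (axiom 4): no — w3 R w0 and w0 R w5, but not w3 R w5.
Euclidean (axiom 5): no — w0 R w3 and w0 R w5, but not w3 R w5.
So F validates K, D, T; S4 would additionally require R to be transitive. The strongest is T.

T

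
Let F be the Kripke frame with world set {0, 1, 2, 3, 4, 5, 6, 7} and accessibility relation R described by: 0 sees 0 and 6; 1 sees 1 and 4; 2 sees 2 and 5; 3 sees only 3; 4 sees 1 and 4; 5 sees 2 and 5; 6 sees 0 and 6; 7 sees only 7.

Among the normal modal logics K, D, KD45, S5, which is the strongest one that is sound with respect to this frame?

S5

Serial (axiom D): yes — every world has a successor (e.g. 0 R 0).
Euclidean (axiom 5): yes — any two successors of a common world are R-related.
Transitive (axiom 4): yes — every two-step R-path is closed by a direct edge.
Reflexive (axiom T): yes — every world is R-related to itself.
So F validates K, D, KD45, S5. The strongest is S5.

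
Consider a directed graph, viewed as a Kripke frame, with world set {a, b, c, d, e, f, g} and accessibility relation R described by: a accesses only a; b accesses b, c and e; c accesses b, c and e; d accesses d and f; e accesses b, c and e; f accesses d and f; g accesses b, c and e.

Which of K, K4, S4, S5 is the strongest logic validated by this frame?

Transitive (axiom 4): yes — every two-step R-path is closed by a direct edge.
Reflexive (axiom T): no — g is not related to itself.
Euclidean (axiom 5): yes — any two successors of a common world are R-related.
So F validates K, K4; S4 would additionally require R to be reflexive. The strongest is K4.

K4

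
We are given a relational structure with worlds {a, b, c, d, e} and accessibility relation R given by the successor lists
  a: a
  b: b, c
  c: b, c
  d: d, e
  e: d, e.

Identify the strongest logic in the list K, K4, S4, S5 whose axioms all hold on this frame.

Transitive (axiom 4): yes — every two-step R-path is closed by a direct edge.
Reflexive (axiom T): yes — every world is R-related to itself.
Euclidean (axiom 5): yes — any two successors of a common world are R-related.
So F validates K, K4, S4, S5. The strongest is S5.

S5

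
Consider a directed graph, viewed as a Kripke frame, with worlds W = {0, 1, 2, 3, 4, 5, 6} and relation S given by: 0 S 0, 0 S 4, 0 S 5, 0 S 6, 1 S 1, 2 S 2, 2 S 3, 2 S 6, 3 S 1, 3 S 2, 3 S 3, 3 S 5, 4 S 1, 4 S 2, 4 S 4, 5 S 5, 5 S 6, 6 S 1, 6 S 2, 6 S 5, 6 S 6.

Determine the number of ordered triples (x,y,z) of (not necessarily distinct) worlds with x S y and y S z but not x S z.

15

Enumerating: (0,4,1), (0,4,2), (0,6,1), (0,6,2), (2,3,1), (2,3,5), (2,6,1), (2,6,5), (3,2,6), (3,5,6), (4,2,3), (4,2,6), (5,6,1), (5,6,2), (6,2,3).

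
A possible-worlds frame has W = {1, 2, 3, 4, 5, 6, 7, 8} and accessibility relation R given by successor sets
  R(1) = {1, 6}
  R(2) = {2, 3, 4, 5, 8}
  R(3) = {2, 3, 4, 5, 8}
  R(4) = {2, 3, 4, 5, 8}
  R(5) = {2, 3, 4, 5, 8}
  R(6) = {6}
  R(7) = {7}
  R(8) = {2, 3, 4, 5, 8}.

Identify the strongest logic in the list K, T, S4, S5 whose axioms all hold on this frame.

S4

Reflexive (axiom T): yes — every world is R-related to itself.
Transitive (axiom 4): yes — every two-step R-path is closed by a direct edge.
Euclidean (axiom 5): no — 1 R 6 and 1 R 1, but not 6 R 1.
So F validates K, T, S4; S5 would additionally require R to be Euclidean. The strongest is S4.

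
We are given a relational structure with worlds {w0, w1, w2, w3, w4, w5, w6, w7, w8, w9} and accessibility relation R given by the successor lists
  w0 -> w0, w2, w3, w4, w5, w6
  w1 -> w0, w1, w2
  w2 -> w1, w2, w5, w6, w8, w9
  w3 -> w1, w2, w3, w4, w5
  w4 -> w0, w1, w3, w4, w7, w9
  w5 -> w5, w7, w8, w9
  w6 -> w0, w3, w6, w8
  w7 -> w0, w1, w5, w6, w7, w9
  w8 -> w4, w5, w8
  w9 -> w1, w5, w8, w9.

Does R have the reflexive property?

Yes

Reflexive: yes — every world is R-related to itself.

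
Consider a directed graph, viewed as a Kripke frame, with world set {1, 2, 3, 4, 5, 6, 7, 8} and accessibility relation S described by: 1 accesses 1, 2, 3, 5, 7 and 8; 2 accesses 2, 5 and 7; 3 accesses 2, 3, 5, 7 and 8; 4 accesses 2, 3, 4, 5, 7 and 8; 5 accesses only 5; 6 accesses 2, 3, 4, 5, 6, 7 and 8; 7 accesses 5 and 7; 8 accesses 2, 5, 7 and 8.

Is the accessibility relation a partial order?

Reflexive: yes — every world is S-related to itself.
Transitive: yes — every two-step S-path is closed by a direct edge.
Antisymmetric: yes — no distinct pair is related both ways.
So S is a partial order.

Yes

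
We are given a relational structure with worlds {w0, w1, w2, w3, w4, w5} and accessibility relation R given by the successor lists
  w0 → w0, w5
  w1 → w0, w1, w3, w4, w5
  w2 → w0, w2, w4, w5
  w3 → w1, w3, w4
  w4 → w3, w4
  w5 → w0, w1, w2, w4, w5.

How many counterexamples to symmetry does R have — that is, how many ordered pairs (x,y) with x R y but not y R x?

5

Enumerating: (w1,w0), (w1,w4), (w2,w0), (w2,w4), (w5,w4).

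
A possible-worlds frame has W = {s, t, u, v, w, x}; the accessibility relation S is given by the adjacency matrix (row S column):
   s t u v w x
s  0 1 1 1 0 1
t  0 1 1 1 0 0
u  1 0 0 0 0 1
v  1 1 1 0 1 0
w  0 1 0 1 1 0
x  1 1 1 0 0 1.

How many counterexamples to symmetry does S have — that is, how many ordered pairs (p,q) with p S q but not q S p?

Enumerating: (s,t), (t,u), (v,u), (w,t), (x,t).

5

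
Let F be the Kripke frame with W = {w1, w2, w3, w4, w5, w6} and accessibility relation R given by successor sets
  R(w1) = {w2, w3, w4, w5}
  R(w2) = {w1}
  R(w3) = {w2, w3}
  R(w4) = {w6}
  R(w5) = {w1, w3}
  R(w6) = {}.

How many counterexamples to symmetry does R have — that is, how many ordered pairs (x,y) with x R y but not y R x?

Enumerating: (w1,w3), (w1,w4), (w3,w2), (w4,w6), (w5,w3).

5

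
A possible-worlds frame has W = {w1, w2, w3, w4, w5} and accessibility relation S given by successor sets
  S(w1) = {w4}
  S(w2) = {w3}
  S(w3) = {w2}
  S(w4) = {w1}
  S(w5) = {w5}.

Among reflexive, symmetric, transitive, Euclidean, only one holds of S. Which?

symmetric

Reflexive: no — w1 is not related to itself.
Symmetric: yes — every pair in S has its reverse in S.
Transitive: no — w1 S w4 and w4 S w1, but not w1 S w1.
Euclidean: no — w1 S w4 and w1 S w4, but not w4 S w4.
Only symmetric holds.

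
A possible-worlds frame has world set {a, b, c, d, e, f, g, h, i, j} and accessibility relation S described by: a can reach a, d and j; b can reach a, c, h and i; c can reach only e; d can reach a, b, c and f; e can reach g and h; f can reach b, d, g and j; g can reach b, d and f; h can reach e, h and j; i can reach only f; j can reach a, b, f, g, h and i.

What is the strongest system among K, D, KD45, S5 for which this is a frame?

Serial (axiom D): yes — every world has a successor (e.g. a S a).
Euclidean (axiom 5): no — a S d and a S j, but not d S j.
Transitive (axiom 4): no — a S d and d S b, but not a S b.
Reflexive (axiom T): no — b is not related to itself.
So F validates K, D; KD45 would additionally require S to be Euclidean and transitive. The strongest is D.

D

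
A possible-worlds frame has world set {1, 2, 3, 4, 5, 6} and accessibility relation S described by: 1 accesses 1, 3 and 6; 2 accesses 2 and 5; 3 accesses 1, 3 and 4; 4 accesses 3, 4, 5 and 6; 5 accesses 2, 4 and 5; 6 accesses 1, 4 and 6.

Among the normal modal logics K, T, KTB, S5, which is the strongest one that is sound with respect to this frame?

KTB

Reflexive (axiom T): yes — every world is S-related to itself.
Symmetric (axiom B): yes — every pair in S has its reverse in S.
Euclidean (axiom 5): no — 1 S 3 and 1 S 6, but not 3 S 6.
So F validates K, T, KTB; S5 would additionally require S to be Euclidean. The strongest is KTB.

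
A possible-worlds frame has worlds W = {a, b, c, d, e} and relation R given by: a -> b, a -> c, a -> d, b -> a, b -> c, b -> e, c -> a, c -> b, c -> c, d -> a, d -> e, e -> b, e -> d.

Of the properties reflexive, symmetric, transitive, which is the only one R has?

symmetric

Reflexive: no — a is not related to itself.
Symmetric: yes — every pair in R has its reverse in R.
Transitive: no — a R b and b R e, but not a R e.
Only symmetric holds.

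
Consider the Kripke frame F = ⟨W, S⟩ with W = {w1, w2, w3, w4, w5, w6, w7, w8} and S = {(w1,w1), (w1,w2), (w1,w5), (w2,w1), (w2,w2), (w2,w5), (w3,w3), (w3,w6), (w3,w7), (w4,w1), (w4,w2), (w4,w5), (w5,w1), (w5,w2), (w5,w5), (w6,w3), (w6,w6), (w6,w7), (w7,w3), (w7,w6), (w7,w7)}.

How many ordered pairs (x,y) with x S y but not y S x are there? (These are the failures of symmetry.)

3

Enumerating: (w4,w1), (w4,w2), (w4,w5).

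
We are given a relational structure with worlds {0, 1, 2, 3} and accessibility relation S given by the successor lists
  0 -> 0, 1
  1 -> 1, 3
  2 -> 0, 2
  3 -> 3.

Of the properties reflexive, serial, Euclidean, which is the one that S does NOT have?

Reflexive: yes — every world is S-related to itself.
Serial: yes — every world has a successor (e.g. 0 S 0).
Euclidean: no — 0 S 1 and 0 S 0, but not 1 S 0.
Only Euclidean fails.

Euclidean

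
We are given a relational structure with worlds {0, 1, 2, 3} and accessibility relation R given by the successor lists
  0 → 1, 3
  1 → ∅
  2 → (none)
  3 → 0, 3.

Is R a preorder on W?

Reflexive: no — 0 is not related to itself.
Transitive: no — 3 R 0 and 0 R 1, but not 3 R 1.
So R is not a preorder.

No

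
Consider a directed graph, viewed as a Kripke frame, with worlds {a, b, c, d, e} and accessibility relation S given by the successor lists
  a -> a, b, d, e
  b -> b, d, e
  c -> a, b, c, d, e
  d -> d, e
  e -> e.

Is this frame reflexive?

Yes

Reflexive: yes — every world is S-related to itself.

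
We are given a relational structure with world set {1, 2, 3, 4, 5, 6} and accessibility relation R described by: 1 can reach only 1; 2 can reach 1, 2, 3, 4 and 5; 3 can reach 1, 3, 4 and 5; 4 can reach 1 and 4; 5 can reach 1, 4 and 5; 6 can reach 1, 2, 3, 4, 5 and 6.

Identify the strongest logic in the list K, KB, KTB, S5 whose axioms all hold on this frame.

K

Symmetric (axiom B): no — 2 R 1 but not 1 R 2.
Reflexive (axiom T): yes — every world is R-related to itself.
Euclidean (axiom 5): no — 2 R 1 and 2 R 3, but not 1 R 3.
So F validates K; KB would additionally require R to be symmetric. The strongest is K.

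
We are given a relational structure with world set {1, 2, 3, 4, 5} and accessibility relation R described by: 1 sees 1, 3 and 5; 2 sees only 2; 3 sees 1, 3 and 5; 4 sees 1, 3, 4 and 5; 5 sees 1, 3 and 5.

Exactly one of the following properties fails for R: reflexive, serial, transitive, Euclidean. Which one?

Reflexive: yes — every world is R-related to itself.
Serial: yes — every world has a successor (e.g. 1 R 1).
Transitive: yes — every two-step R-path is closed by a direct edge.
Euclidean: no — 4 R 1 and 4 R 4, but not 1 R 4.
Only Euclidean fails.

Euclidean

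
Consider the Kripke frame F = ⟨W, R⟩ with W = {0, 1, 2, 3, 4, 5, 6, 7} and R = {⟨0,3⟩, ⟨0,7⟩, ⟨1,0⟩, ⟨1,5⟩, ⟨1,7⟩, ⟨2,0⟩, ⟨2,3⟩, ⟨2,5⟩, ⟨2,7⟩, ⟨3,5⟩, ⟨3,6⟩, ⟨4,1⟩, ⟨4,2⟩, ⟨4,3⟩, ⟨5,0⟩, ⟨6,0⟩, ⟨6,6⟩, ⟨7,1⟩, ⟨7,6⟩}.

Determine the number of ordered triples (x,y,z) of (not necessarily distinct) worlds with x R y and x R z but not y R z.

Enumerating: (0,3,3), (0,3,7), (0,7,3), (0,7,7), (1,0,0), (1,0,5), (1,5,5), (1,5,7), (1,7,0), (1,7,5), (1,7,7), (2,0,0), … and 28 more.
Total: 40.

40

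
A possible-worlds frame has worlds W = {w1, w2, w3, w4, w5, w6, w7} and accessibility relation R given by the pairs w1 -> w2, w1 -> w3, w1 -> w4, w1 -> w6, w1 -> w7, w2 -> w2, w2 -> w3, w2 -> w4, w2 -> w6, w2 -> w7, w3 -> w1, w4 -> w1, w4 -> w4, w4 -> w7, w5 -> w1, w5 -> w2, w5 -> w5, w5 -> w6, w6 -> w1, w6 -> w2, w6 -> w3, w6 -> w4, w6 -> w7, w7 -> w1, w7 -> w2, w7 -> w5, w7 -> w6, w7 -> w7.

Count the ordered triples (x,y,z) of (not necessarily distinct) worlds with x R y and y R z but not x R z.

Enumerating: (w1,w3,w1), (w1,w4,w1), (w1,w6,w1), (w1,w7,w1), (w1,w7,w5), (w2,w3,w1), (w2,w4,w1), (w2,w6,w1), (w2,w7,w1), (w2,w7,w5), (w3,w1,w2), (w3,w1,w3), … and 28 more.
Total: 40.

40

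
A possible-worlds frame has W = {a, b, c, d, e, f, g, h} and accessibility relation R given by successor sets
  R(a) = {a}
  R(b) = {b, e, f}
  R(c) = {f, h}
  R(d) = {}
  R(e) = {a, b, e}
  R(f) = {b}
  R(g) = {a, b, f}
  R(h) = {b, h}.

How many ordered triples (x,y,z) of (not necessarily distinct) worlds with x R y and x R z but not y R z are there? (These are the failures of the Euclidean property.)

Enumerating: (b,e,f), (b,f,e), (b,f,f), (c,f,f), (c,f,h), (c,h,f), (e,a,b), (e,a,e), (e,b,a), (g,a,b), (g,a,f), (g,b,a), (g,f,a), (g,f,f), (h,b,h).

15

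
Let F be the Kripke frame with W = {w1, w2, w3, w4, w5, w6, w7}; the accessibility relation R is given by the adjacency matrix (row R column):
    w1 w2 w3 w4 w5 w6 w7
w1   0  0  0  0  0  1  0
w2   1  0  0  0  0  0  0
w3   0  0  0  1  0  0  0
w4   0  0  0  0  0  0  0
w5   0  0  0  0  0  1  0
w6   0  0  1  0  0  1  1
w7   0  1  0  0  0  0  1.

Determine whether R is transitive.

No

Transitive: no — w1 R w6 and w6 R w3, but not w1 R w3.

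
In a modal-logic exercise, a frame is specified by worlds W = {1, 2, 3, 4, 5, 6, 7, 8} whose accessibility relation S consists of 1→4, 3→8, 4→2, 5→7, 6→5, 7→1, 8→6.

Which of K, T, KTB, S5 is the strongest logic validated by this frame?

K

Reflexive (axiom T): no — 1 is not related to itself.
Symmetric (axiom B): no — 1 S 4 but not 4 S 1.
Euclidean (axiom 5): no — 1 S 4 and 1 S 4, but not 4 S 4.
So F validates K; T would additionally require S to be reflexive. The strongest is K.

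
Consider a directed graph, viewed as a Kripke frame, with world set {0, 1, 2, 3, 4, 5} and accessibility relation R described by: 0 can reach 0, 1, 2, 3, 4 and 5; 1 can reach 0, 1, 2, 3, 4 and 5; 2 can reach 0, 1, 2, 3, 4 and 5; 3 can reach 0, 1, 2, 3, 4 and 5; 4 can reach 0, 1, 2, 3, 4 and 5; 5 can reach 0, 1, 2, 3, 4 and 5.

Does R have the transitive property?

Transitive: yes — every two-step R-path is closed by a direct edge.

Yes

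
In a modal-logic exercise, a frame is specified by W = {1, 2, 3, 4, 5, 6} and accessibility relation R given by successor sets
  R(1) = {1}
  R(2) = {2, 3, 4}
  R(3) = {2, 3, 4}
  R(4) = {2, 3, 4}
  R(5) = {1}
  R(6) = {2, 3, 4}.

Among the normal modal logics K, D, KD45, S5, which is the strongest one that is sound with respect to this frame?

Serial (axiom D): yes — every world has a successor (e.g. 1 R 1).
Euclidean (axiom 5): yes — any two successors of a common world are R-related.
Transitive (axiom 4): yes — every two-step R-path is closed by a direct edge.
Reflexive (axiom T): no — 5 is not related to itself.
So F validates K, D, KD45; S5 would additionally require R to be reflexive. The strongest is KD45.

KD45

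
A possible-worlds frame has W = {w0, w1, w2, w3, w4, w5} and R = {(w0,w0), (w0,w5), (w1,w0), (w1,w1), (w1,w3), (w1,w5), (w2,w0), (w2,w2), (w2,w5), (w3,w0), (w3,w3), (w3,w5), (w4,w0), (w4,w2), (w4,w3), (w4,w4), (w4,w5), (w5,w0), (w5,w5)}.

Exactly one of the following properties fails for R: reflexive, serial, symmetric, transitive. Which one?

Reflexive: yes — every world is R-related to itself.
Serial: yes — every world has a successor (e.g. w0 R w0).
Symmetric: no — w1 R w0 but not w0 R w1.
Transitive: yes — every two-step R-path is closed by a direct edge.
Only symmetric fails.

symmetric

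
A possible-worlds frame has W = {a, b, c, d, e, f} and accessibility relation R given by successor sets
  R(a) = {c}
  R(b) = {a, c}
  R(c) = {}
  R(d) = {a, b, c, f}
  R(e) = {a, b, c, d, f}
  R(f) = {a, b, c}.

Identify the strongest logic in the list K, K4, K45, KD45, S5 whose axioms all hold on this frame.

K4

Transitive (axiom 4): yes — every two-step R-path is closed by a direct edge.
Euclidean (axiom 5): no — b R c and b R a, but not c R a.
Serial (axiom D): no — c has no R-successor.
Reflexive (axiom T): no — a is not related to itself.
So F validates K, K4; K45 would additionally require R to be Euclidean. The strongest is K4.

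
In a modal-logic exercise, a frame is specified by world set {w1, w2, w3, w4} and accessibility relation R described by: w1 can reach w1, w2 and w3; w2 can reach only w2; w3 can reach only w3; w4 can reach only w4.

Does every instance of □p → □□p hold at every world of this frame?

Yes

Axiom 4 corresponds to the accessibility relation being transitive.
Transitive: yes — every two-step R-path is closed by a direct edge.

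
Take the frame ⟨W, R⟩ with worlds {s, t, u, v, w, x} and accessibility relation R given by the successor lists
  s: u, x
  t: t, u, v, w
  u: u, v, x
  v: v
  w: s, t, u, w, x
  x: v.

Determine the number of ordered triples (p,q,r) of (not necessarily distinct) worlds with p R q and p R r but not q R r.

Enumerating: (s,x,u), (s,x,x), (t,u,t), (t,u,w), (t,v,t), (t,v,u), (t,v,w), (t,w,v), (u,v,u), (u,v,x), (u,x,u), (u,x,x), … and 13 more.
Total: 25.

25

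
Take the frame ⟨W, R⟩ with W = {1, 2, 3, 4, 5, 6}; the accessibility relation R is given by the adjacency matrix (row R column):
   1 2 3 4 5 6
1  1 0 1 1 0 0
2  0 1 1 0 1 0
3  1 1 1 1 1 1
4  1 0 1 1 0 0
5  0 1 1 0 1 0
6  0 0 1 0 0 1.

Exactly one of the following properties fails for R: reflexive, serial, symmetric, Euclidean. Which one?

Euclidean

Reflexive: yes — every world is R-related to itself.
Serial: yes — every world has a successor (e.g. 1 R 1).
Symmetric: yes — every pair in R has its reverse in R.
Euclidean: no — 3 R 1 and 3 R 2, but not 1 R 2.
Only Euclidean fails.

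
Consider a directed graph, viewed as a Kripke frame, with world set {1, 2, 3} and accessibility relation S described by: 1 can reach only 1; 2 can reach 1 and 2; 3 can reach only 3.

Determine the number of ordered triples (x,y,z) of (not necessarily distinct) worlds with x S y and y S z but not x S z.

0

S is transitive; there are no such tuples.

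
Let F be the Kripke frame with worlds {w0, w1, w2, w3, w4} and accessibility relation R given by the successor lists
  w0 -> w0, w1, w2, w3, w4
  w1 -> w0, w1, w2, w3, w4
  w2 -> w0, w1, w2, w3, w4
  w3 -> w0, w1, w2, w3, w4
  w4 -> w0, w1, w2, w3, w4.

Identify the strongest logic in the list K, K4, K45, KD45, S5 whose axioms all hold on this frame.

Transitive (axiom 4): yes — every two-step R-path is closed by a direct edge.
Euclidean (axiom 5): yes — any two successors of a common world are R-related.
Serial (axiom D): yes — every world has a successor (e.g. w0 R w0).
Reflexive (axiom T): yes — every world is R-related to itself.
So F validates K, K4, K45, KD45, S5. The strongest is S5.

S5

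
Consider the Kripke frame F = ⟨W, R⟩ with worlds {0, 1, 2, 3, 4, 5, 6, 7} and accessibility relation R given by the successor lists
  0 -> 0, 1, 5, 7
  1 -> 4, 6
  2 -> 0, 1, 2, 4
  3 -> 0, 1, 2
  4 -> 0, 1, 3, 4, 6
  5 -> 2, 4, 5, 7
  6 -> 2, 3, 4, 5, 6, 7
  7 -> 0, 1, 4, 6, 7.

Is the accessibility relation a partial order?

Reflexive: no — 1 is not related to itself.
Transitive: no — 0 R 1 and 1 R 4, but not 0 R 4.
Antisymmetric: no — 0 R 7 and 7 R 0 with 0 ≠ 7.
So R is not a partial order.

No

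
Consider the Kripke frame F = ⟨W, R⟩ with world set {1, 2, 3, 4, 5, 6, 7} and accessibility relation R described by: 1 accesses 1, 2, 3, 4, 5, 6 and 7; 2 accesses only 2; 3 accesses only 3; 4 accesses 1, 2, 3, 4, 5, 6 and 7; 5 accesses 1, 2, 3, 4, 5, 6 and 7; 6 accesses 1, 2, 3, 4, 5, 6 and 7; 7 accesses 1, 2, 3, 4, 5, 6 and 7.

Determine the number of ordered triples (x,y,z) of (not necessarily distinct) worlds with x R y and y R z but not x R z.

0

R is transitive; there are no such tuples.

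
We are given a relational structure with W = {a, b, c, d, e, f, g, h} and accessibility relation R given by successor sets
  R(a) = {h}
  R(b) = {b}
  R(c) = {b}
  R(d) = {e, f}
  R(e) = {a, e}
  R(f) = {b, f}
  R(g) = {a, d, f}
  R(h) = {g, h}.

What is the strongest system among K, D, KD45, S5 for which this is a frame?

D

Serial (axiom D): yes — every world has a successor (e.g. a R h).
Euclidean (axiom 5): no — d R e and d R f, but not e R f.
Transitive (axiom 4): no — a R h and h R g, but not a R g.
Reflexive (axiom T): no — a is not related to itself.
So F validates K, D; KD45 would additionally require R to be Euclidean and transitive. The strongest is D.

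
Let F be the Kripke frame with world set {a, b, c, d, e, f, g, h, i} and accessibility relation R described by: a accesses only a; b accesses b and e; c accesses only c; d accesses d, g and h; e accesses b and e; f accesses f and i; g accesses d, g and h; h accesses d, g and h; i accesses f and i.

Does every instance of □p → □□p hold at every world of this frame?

Axiom 4 corresponds to the accessibility relation being transitive.
Transitive: yes — every two-step R-path is closed by a direct edge.

Yes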